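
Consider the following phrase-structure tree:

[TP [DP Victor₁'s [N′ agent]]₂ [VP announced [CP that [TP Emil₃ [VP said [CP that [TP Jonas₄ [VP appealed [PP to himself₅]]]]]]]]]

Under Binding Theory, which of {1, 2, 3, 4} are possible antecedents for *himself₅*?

{4}

*himself* is an anaphor, so Principle A applies: it must be bound in its binding domain.
Binding domain of *himself₅*: the embedded TP, whose subject is Jonas₄.
*Victor₁* does not c-command the anaphor → cannot bind it.
*[Victor₁'s agent]₂* c-commands the anaphor but is outside its binding domain → cannot satisfy Principle A.
*Emil₃* c-commands the anaphor but is outside its binding domain → cannot satisfy Principle A.
*Jonas₄* c-commands the anaphor within its binding domain → licit binder.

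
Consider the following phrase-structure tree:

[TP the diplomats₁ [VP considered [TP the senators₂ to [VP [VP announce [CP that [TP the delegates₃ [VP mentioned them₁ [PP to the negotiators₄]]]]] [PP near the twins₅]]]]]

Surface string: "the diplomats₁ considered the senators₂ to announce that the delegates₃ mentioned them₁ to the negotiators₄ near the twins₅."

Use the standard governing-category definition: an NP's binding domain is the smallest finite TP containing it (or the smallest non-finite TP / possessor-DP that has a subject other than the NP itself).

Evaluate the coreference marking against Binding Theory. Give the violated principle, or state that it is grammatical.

The two coindexed NPs are *the diplomats₁* and *them₁*.
*them₁* is a pronoun; its binding domain is the embedded TP, whose subject is the delegates₃. Within that domain it is c-commanded only by *the delegates₃*, which carries a different index — the pronoun is free locally, so Principle B holds.
*the diplomats₁* is an R-expression; *them₁* does not c-command it, and no other NP shares its index, so Principle C is satisfied.
All principles are respected.

grammatical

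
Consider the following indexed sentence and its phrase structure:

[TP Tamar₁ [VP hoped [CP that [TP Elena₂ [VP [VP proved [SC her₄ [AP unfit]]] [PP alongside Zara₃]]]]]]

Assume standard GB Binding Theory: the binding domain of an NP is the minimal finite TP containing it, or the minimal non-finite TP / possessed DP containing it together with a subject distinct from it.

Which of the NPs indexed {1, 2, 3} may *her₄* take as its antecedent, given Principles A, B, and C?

{1, 3}

*her* is a pronoun, so Principle B applies: it must be free in its binding domain.
Binding domain of *her₄*: the embedded TP, whose subject is Elena₂.
*Tamar₁* c-commands the pronoun but from outside its binding domain, and is not c-commanded by it → coindexation permitted.
*Elena₂* c-commands the pronoun within its binding domain → coindexation would violate Principle B.
*Zara₃* and the pronoun do not c-command one another → neither Principle B nor Principle C is at stake; coindexation permitted.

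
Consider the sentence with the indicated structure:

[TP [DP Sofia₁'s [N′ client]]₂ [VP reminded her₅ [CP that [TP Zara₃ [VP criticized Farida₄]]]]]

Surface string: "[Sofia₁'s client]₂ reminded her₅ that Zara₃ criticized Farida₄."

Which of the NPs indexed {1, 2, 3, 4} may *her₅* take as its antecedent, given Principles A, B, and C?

*her* is a pronoun, so Principle B applies: it must be free in its binding domain.
Binding domain of *her₅*: the matrix TP, whose subject is [Sofia₁'s client]₂.
*Sofia₁* and the pronoun do not c-command one another → neither Principle B nor Principle C is at stake; coindexation permitted.
*[Sofia₁'s client]₂* c-commands the pronoun within its binding domain → coindexation would violate Principle B.
*Zara₃*: the pronoun c-commands this R-expression → coindexation would violate Principle C on *Zara₃*.
*Farida₄*: the pronoun c-commands this R-expression → coindexation would violate Principle C on *Farida₄*.

{1}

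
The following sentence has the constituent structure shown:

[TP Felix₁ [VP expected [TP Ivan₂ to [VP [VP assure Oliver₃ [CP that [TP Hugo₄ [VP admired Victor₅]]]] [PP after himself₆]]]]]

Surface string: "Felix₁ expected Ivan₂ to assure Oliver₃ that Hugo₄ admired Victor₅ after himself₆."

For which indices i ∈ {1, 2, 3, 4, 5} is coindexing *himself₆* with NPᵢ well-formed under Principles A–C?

{2}

*himself* is an anaphor, so Principle A applies: it must be bound in its binding domain.
Binding domain of *himself₆*: the embedded TP, whose subject is Ivan₂.
*Felix₁* c-commands the anaphor but is outside its binding domain → cannot satisfy Principle A.
*Ivan₂* c-commands the anaphor within its binding domain → licit binder.
*Oliver₃* does not c-command the anaphor → cannot bind it.
*Hugo₄* does not c-command the anaphor → cannot bind it.
*Victor₅* does not c-command the anaphor → cannot bind it.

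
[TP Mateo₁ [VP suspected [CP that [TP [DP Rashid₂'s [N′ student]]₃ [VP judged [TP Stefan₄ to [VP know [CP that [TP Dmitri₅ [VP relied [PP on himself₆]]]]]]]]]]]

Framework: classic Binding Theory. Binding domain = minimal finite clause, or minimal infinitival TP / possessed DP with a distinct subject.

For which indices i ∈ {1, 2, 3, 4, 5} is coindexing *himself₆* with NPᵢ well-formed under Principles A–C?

{5}

*himself* is an anaphor, so Principle A applies: it must be bound in its binding domain.
Binding domain of *himself₆*: the embedded TP, whose subject is Dmitri₅.
*Mateo₁* c-commands the anaphor but is outside its binding domain → cannot satisfy Principle A.
*Rashid₂* does not c-command the anaphor → cannot bind it.
*[Rashid₂'s student]₃* c-commands the anaphor but is outside its binding domain → cannot satisfy Principle A.
*Stefan₄* c-commands the anaphor but is outside its binding domain → cannot satisfy Principle A.
*Dmitri₅* c-commands the anaphor within its binding domain → licit binder.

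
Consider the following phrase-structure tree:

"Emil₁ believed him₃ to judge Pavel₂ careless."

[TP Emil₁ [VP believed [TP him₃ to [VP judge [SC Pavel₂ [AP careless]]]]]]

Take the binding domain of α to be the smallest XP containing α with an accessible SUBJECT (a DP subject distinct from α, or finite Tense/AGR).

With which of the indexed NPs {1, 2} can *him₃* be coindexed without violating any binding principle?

*him* is a pronoun, so Principle B applies: it must be free in its binding domain.
Binding domain of *him₃*: the matrix TP, whose subject is Emil₁.
*Emil₁* c-commands the pronoun within its binding domain → coindexation would violate Principle B.
*Pavel₂*: the pronoun c-commands this R-expression → coindexation would violate Principle C on *Pavel₂*.

none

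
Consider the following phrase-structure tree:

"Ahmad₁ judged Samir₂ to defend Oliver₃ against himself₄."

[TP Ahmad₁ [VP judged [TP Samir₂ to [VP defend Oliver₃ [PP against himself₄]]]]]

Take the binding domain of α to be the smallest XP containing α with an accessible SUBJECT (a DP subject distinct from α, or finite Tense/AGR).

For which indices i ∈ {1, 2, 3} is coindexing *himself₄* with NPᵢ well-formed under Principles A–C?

{2, 3}

*himself* is an anaphor, so Principle A applies: it must be bound in its binding domain.
Binding domain of *himself₄*: the embedded TP, whose subject is Samir₂.
*Ahmad₁* c-commands the anaphor but is outside its binding domain → cannot satisfy Principle A.
*Samir₂* c-commands the anaphor within its binding domain → licit binder.
*Oliver₃* c-commands the anaphor within its binding domain → licit binder.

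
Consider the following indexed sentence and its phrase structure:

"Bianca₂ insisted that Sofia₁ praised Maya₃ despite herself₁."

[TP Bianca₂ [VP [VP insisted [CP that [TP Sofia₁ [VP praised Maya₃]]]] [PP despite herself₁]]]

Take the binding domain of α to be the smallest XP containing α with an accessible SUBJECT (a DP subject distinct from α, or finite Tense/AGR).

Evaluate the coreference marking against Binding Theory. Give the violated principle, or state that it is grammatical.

The two coindexed NPs are *Sofia₁* and *herself₁*.
*herself₁* is an anaphor. Principle A requires it to be bound within its binding domain — the matrix TP, whose subject is Bianca₂.
Within that domain it is c-commanded by *Bianca₂*, which does not share its index.
*Sofia₁* does not c-command the anaphor at all.
The anaphor is unbound in its domain → Principle A violation.

Principle A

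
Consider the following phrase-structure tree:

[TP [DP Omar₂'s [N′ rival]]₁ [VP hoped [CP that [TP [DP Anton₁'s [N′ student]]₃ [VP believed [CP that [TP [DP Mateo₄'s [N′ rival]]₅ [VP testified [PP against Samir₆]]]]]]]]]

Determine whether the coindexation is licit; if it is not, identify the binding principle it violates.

Principle C

The two coindexed NPs are *[Omar₂'s rival]₁* and *Anton₁*.
*Anton₁* is an R-expression. Principle C requires it to be free everywhere.
*[Omar₂'s rival]₁* c-commands it and carries the same index.
The R-expression is bound → Principle C violation.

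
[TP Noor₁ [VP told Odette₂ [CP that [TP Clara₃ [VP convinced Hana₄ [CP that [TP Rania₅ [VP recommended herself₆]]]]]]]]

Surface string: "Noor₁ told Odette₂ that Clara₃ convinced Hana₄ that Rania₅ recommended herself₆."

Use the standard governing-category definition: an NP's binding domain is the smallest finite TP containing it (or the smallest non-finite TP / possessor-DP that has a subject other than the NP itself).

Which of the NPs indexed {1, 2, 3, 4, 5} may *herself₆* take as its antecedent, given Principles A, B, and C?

{5}

*herself* is an anaphor, so Principle A applies: it must be bound in its binding domain.
Binding domain of *herself₆*: the embedded TP, whose subject is Rania₅.
*Noor₁* c-commands the anaphor but is outside its binding domain → cannot satisfy Principle A.
*Odette₂* c-commands the anaphor but is outside its binding domain → cannot satisfy Principle A.
*Clara₃* c-commands the anaphor but is outside its binding domain → cannot satisfy Principle A.
*Hana₄* c-commands the anaphor but is outside its binding domain → cannot satisfy Principle A.
*Rania₅* c-commands the anaphor within its binding domain → licit binder.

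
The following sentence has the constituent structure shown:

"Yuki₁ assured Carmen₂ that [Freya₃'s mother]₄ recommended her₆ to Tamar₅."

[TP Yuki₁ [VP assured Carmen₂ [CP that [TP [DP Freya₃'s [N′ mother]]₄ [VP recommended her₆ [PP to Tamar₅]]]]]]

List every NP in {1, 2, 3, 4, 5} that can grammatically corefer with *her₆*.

{1, 2, 3}

*her* is a pronoun, so Principle B applies: it must be free in its binding domain.
Binding domain of *her₆*: the embedded TP, whose subject is [Freya₃'s mother]₄.
*Yuki₁* c-commands the pronoun but from outside its binding domain, and is not c-commanded by it → coindexation permitted.
*Carmen₂* c-commands the pronoun but from outside its binding domain, and is not c-commanded by it → coindexation permitted.
*Freya₃* and the pronoun do not c-command one another → neither Principle B nor Principle C is at stake; coindexation permitted.
*[Freya₃'s mother]₄* c-commands the pronoun within its binding domain → coindexation would violate Principle B.
*Tamar₅*: the pronoun c-commands this R-expression → coindexation would violate Principle C on *Tamar₅*.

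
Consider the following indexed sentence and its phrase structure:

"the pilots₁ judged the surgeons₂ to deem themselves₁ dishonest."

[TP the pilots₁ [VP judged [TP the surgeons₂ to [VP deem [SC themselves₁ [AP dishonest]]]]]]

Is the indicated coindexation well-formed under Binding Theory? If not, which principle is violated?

The two coindexed NPs are *the pilots₁* and *themselves₁*.
*themselves₁* is an anaphor. Principle A requires it to be bound within its binding domain — the embedded TP, whose subject is the surgeons₂.
Within that domain it is c-commanded by *the surgeons₂*, which does not share its index.
*the pilots₁* does c-command the anaphor, but from outside its binding domain.
The anaphor is unbound in its domain → Principle A violation.

Principle A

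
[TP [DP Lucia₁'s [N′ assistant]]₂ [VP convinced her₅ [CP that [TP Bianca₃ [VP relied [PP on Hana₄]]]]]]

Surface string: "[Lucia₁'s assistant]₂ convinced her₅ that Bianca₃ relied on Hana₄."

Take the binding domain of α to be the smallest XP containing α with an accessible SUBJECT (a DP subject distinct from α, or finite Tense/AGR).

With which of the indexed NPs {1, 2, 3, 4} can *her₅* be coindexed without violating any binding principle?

*her* is a pronoun, so Principle B applies: it must be free in its binding domain.
Binding domain of *her₅*: the matrix TP, whose subject is [Lucia₁'s assistant]₂.
*Lucia₁* and the pronoun do not c-command one another → neither Principle B nor Principle C is at stake; coindexation permitted.
*[Lucia₁'s assistant]₂* c-commands the pronoun within its binding domain → coindexation would violate Principle B.
*Bianca₃*: the pronoun c-commands this R-expression → coindexation would violate Principle C on *Bianca₃*.
*Hana₄*: the pronoun c-commands this R-expression → coindexation would violate Principle C on *Hana₄*.

{1}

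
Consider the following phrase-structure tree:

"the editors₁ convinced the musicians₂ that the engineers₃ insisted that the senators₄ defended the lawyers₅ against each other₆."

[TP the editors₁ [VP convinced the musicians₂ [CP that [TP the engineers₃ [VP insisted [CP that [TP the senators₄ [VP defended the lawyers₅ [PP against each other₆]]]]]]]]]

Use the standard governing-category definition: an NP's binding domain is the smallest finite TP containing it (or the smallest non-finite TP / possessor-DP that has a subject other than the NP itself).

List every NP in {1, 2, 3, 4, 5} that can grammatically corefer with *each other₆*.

*each other* is an anaphor, so Principle A applies: it must be bound in its binding domain.
Binding domain of *each other₆*: the embedded TP, whose subject is the senators₄.
*the editors₁* c-commands the anaphor but is outside its binding domain → cannot satisfy Principle A.
*the musicians₂* c-commands the anaphor but is outside its binding domain → cannot satisfy Principle A.
*the engineers₃* c-commands the anaphor but is outside its binding domain → cannot satisfy Principle A.
*the senators₄* c-commands the anaphor within its binding domain → licit binder.
*the lawyers₅* c-commands the anaphor within its binding domain → licit binder.

{4, 5}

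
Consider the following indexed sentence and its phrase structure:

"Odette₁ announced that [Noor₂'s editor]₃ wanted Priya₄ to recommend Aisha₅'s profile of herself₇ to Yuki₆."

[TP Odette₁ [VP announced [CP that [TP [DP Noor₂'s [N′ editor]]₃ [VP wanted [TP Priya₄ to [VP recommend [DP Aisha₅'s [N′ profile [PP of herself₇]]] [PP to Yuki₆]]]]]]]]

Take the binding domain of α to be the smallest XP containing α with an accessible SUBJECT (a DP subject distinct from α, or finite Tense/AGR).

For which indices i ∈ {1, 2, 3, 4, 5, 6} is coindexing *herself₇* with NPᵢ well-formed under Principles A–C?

*herself* is an anaphor, so Principle A applies: it must be bound in its binding domain.
Binding domain of *herself₇*: the possessed DP, whose subject is Aisha₅.
*Odette₁* c-commands the anaphor but is outside its binding domain → cannot satisfy Principle A.
*Noor₂* does not c-command the anaphor → cannot bind it.
*[Noor₂'s editor]₃* c-commands the anaphor but is outside its binding domain → cannot satisfy Principle A.
*Priya₄* c-commands the anaphor but is outside its binding domain → cannot satisfy Principle A.
*Aisha₅* c-commands the anaphor within its binding domain → licit binder.
*Yuki₆* does not c-command the anaphor → cannot bind it.

{5}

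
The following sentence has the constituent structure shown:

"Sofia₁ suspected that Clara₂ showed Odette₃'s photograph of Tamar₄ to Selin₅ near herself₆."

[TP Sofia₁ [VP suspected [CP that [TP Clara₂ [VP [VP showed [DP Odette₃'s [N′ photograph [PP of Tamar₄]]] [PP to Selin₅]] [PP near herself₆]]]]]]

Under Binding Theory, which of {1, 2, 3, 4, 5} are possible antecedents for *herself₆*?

{2}

*herself* is an anaphor, so Principle A applies: it must be bound in its binding domain.
Binding domain of *herself₆*: the embedded TP, whose subject is Clara₂.
*Sofia₁* c-commands the anaphor but is outside its binding domain → cannot satisfy Principle A.
*Clara₂* c-commands the anaphor within its binding domain → licit binder.
*Odette₃* does not c-command the anaphor → cannot bind it.
*Tamar₄* does not c-command the anaphor → cannot bind it.
*Selin₅* does not c-command the anaphor → cannot bind it.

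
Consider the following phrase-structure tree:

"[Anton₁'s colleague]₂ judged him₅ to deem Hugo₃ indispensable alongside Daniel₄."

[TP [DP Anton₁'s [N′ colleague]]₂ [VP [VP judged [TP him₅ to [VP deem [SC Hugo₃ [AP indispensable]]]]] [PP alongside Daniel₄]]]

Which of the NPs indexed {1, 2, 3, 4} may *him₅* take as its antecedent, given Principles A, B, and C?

*him* is a pronoun, so Principle B applies: it must be free in its binding domain.
Binding domain of *him₅*: the matrix TP, whose subject is [Anton₁'s colleague]₂.
*Anton₁* and the pronoun do not c-command one another → neither Principle B nor Principle C is at stake; coindexation permitted.
*[Anton₁'s colleague]₂* c-commands the pronoun within its binding domain → coindexation would violate Principle B.
*Hugo₃*: the pronoun c-commands this R-expression → coindexation would violate Principle C on *Hugo₃*.
*Daniel₄* and the pronoun do not c-command one another → neither Principle B nor Principle C is at stake; coindexation permitted.

{1, 4}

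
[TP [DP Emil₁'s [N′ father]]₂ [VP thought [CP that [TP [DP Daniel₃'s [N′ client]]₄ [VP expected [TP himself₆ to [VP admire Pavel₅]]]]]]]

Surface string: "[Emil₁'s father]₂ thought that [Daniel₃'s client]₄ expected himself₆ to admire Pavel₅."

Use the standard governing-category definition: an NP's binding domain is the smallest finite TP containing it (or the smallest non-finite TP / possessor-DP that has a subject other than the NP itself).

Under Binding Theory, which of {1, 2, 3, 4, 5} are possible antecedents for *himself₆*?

*himself* is an anaphor, so Principle A applies: it must be bound in its binding domain.
Binding domain of *himself₆*: the embedded TP, whose subject is [Daniel₃'s client]₄.
*Emil₁* does not c-command the anaphor → cannot bind it.
*[Emil₁'s father]₂* c-commands the anaphor but is outside its binding domain → cannot satisfy Principle A.
*Daniel₃* does not c-command the anaphor → cannot bind it.
*[Daniel₃'s client]₄* c-commands the anaphor within its binding domain → licit binder.
*Pavel₅* does not c-command the anaphor → cannot bind it.

{4}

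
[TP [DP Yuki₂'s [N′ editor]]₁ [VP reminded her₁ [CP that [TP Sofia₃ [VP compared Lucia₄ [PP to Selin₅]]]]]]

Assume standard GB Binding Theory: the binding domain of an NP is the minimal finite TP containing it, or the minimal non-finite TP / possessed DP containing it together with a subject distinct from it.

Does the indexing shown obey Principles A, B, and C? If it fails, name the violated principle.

The two coindexed NPs are *[Yuki₂'s editor]₁* and *her₁*.
*her₁* is a pronoun. Its binding domain is the matrix TP, whose subject is [Yuki₂'s editor]₁.
*[Yuki₂'s editor]₁* c-commands it within that domain and carries the same index.
The pronoun is locally bound → Principle B violation.

Principle B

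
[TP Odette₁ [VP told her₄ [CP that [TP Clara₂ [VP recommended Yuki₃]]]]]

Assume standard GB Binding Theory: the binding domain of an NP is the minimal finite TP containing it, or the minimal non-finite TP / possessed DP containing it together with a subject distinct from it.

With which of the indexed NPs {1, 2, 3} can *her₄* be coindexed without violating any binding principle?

none

*her* is a pronoun, so Principle B applies: it must be free in its binding domain.
Binding domain of *her₄*: the matrix TP, whose subject is Odette₁.
*Odette₁* c-commands the pronoun within its binding domain → coindexation would violate Principle B.
*Clara₂*: the pronoun c-commands this R-expression → coindexation would violate Principle C on *Clara₂*.
*Yuki₃*: the pronoun c-commands this R-expression → coindexation would violate Principle C on *Yuki₃*.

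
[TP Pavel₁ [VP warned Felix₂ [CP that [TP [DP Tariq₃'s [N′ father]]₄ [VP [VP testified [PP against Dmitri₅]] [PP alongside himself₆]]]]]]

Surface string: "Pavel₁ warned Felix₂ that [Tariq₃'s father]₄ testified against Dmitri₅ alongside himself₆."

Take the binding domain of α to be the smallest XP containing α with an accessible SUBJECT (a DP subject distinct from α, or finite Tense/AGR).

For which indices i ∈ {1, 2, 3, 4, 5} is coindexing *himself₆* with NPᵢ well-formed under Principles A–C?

*himself* is an anaphor, so Principle A applies: it must be bound in its binding domain.
Binding domain of *himself₆*: the embedded TP, whose subject is [Tariq₃'s father]₄.
*Pavel₁* c-commands the anaphor but is outside its binding domain → cannot satisfy Principle A.
*Felix₂* c-commands the anaphor but is outside its binding domain → cannot satisfy Principle A.
*Tariq₃* does not c-command the anaphor → cannot bind it.
*[Tariq₃'s father]₄* c-commands the anaphor within its binding domain → licit binder.
*Dmitri₅* does not c-command the anaphor → cannot bind it.

{4}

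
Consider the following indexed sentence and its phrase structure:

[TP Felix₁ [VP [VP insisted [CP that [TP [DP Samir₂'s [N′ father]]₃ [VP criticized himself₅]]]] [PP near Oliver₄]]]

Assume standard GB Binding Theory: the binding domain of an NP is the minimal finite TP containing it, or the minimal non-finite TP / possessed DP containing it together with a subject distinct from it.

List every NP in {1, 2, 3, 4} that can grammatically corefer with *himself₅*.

*himself* is an anaphor, so Principle A applies: it must be bound in its binding domain.
Binding domain of *himself₅*: the embedded TP, whose subject is [Samir₂'s father]₃.
*Felix₁* c-commands the anaphor but is outside its binding domain → cannot satisfy Principle A.
*Samir₂* does not c-command the anaphor → cannot bind it.
*[Samir₂'s father]₃* c-commands the anaphor within its binding domain → licit binder.
*Oliver₄* does not c-command the anaphor → cannot bind it.

{3}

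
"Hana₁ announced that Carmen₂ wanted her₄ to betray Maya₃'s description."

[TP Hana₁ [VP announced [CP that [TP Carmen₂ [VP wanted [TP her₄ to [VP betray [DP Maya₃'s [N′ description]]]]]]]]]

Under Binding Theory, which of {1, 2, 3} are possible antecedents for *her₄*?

*her* is a pronoun, so Principle B applies: it must be free in its binding domain.
Binding domain of *her₄*: the embedded TP, whose subject is Carmen₂.
*Hana₁* c-commands the pronoun but from outside its binding domain, and is not c-commanded by it → coindexation permitted.
*Carmen₂* c-commands the pronoun within its binding domain → coindexation would violate Principle B.
*Maya₃*: the pronoun c-commands this R-expression → coindexation would violate Principle C on *Maya₃*.

{1}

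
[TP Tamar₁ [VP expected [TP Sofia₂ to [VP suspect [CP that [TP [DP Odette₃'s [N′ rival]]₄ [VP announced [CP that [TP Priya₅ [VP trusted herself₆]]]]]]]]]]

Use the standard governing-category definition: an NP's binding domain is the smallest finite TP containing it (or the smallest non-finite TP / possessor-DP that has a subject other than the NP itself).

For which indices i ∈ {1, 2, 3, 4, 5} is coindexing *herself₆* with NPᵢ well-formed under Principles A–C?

*herself* is an anaphor, so Principle A applies: it must be bound in its binding domain.
Binding domain of *herself₆*: the embedded TP, whose subject is Priya₅.
*Tamar₁* c-commands the anaphor but is outside its binding domain → cannot satisfy Principle A.
*Sofia₂* c-commands the anaphor but is outside its binding domain → cannot satisfy Principle A.
*Odette₃* does not c-command the anaphor → cannot bind it.
*[Odette₃'s rival]₄* c-commands the anaphor but is outside its binding domain → cannot satisfy Principle A.
*Priya₅* c-commands the anaphor within its binding domain → licit binder.

{5}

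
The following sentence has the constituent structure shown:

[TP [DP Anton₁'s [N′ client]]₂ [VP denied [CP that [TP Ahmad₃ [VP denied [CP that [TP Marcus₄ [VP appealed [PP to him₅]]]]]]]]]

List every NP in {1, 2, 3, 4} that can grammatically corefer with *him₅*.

{1, 2, 3}

*him* is a pronoun, so Principle B applies: it must be free in its binding domain.
Binding domain of *him₅*: the embedded TP, whose subject is Marcus₄.
*Anton₁* and the pronoun do not c-command one another → neither Principle B nor Principle C is at stake; coindexation permitted.
*[Anton₁'s client]₂* c-commands the pronoun but from outside its binding domain, and is not c-commanded by it → coindexation permitted.
*Ahmad₃* c-commands the pronoun but from outside its binding domain, and is not c-commanded by it → coindexation permitted.
*Marcus₄* c-commands the pronoun within its binding domain → coindexation would violate Principle B.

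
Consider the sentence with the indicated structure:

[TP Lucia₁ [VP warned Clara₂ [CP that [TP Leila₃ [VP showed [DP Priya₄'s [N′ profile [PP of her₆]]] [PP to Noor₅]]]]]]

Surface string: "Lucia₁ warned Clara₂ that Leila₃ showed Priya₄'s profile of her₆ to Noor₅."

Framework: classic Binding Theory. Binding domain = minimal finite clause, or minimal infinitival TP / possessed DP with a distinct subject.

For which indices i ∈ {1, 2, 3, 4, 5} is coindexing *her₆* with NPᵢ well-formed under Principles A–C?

*her* is a pronoun, so Principle B applies: it must be free in its binding domain.
Binding domain of *her₆*: the possessed DP, whose subject is Priya₄.
*Lucia₁* c-commands the pronoun but from outside its binding domain, and is not c-commanded by it → coindexation permitted.
*Clara₂* c-commands the pronoun but from outside its binding domain, and is not c-commanded by it → coindexation permitted.
*Leila₃* c-commands the pronoun but from outside its binding domain, and is not c-commanded by it → coindexation permitted.
*Priya₄* c-commands the pronoun within its binding domain → coindexation would violate Principle B.
*Noor₅* and the pronoun do not c-command one another → neither Principle B nor Principle C is at stake; coindexation permitted.

{1, 2, 3, 5}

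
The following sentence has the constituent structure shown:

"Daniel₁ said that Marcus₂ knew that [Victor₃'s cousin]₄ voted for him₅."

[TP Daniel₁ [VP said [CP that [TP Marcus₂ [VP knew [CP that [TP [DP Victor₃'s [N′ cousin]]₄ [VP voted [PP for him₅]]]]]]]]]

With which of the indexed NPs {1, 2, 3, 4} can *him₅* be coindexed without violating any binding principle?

{1, 2, 3}

*him* is a pronoun, so Principle B applies: it must be free in its binding domain.
Binding domain of *him₅*: the embedded TP, whose subject is [Victor₃'s cousin]₄.
*Daniel₁* c-commands the pronoun but from outside its binding domain, and is not c-commanded by it → coindexation permitted.
*Marcus₂* c-commands the pronoun but from outside its binding domain, and is not c-commanded by it → coindexation permitted.
*Victor₃* and the pronoun do not c-command one another → neither Principle B nor Principle C is at stake; coindexation permitted.
*[Victor₃'s cousin]₄* c-commands the pronoun within its binding domain → coindexation would violate Principle B.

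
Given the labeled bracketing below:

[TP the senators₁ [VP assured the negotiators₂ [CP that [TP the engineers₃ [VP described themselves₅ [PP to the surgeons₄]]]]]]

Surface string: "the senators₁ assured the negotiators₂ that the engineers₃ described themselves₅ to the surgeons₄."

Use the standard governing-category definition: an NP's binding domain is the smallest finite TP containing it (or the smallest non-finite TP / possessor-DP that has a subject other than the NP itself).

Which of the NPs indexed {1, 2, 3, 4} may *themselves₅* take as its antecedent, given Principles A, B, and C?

*themselves* is an anaphor, so Principle A applies: it must be bound in its binding domain.
Binding domain of *themselves₅*: the embedded TP, whose subject is the engineers₃.
*the senators₁* c-commands the anaphor but is outside its binding domain → cannot satisfy Principle A.
*the negotiators₂* c-commands the anaphor but is outside its binding domain → cannot satisfy Principle A.
*the engineers₃* c-commands the anaphor within its binding domain → licit binder.
*the surgeons₄* does not c-command the anaphor → cannot bind it.

{3}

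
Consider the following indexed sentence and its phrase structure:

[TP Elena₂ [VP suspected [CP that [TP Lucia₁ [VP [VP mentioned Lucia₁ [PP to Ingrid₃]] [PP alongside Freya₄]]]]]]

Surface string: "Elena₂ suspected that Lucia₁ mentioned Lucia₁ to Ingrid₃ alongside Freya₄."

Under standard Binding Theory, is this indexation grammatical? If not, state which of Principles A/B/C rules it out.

Principle C

The two coindexed NPs are *Lucia₁* (the higher occurrence) and *Lucia₁* (the lower occurrence).
*Lucia₁* (the lower occurrence) is an R-expression. Principle C requires it to be free everywhere.
*Lucia₁* (the higher occurrence) c-commands it and carries the same index.
The R-expression is bound → Principle C violation.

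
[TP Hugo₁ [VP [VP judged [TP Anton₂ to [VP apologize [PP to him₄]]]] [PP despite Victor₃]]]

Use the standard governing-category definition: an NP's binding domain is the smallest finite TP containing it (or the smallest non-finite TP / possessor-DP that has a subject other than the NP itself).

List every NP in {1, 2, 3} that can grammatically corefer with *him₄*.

*him* is a pronoun, so Principle B applies: it must be free in its binding domain.
Binding domain of *him₄*: the embedded TP, whose subject is Anton₂.
*Hugo₁* c-commands the pronoun but from outside its binding domain, and is not c-commanded by it → coindexation permitted.
*Anton₂* c-commands the pronoun within its binding domain → coindexation would violate Principle B.
*Victor₃* and the pronoun do not c-command one another → neither Principle B nor Principle C is at stake; coindexation permitted.

{1, 3}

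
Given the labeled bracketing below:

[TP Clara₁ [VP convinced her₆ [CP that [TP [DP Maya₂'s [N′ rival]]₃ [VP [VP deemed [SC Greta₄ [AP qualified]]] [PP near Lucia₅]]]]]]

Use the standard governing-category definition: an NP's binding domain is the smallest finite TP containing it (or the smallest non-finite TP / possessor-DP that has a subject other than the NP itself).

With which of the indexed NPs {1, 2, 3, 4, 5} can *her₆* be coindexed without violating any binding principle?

*her* is a pronoun, so Principle B applies: it must be free in its binding domain.
Binding domain of *her₆*: the matrix TP, whose subject is Clara₁.
*Clara₁* c-commands the pronoun within its binding domain → coindexation would violate Principle B.
*Maya₂*: the pronoun c-commands this R-expression → coindexation would violate Principle C on *Maya₂*.
*[Maya₂'s rival]₃*: the pronoun c-commands this R-expression → coindexation would violate Principle C on *[Maya₂'s rival]₃*.
*Greta₄*: the pronoun c-commands this R-expression → coindexation would violate Principle C on *Greta₄*.
*Lucia₅*: the pronoun c-commands this R-expression → coindexation would violate Principle C on *Lucia₅*.

none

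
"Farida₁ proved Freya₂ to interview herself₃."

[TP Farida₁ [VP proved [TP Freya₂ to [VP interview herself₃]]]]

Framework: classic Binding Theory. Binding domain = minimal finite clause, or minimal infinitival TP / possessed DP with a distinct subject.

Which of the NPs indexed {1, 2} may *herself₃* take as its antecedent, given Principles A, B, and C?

*herself* is an anaphor, so Principle A applies: it must be bound in its binding domain.
Binding domain of *herself₃*: the embedded TP, whose subject is Freya₂.
*Farida₁* c-commands the anaphor but is outside its binding domain → cannot satisfy Principle A.
*Freya₂* c-commands the anaphor within its binding domain → licit binder.

{2}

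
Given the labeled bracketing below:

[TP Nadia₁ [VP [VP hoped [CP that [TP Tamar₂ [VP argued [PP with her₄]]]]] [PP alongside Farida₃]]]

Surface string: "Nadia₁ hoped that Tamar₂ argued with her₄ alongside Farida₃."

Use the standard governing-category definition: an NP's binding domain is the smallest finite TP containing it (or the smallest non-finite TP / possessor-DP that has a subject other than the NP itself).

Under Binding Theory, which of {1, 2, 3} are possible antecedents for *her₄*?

{1, 3}

*her* is a pronoun, so Principle B applies: it must be free in its binding domain.
Binding domain of *her₄*: the embedded TP, whose subject is Tamar₂.
*Nadia₁* c-commands the pronoun but from outside its binding domain, and is not c-commanded by it → coindexation permitted.
*Tamar₂* c-commands the pronoun within its binding domain → coindexation would violate Principle B.
*Farida₃* and the pronoun do not c-command one another → neither Principle B nor Principle C is at stake; coindexation permitted.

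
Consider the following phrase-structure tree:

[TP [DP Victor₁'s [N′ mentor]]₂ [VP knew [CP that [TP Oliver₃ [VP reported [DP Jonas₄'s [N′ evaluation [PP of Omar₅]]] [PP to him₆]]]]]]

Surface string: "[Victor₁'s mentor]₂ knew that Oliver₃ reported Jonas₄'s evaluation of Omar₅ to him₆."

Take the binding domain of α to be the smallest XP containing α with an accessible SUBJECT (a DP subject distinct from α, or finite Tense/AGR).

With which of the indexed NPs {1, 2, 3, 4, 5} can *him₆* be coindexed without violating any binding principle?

*him* is a pronoun, so Principle B applies: it must be free in its binding domain.
Binding domain of *him₆*: the embedded TP, whose subject is Oliver₃.
*Victor₁* and the pronoun do not c-command one another → neither Principle B nor Principle C is at stake; coindexation permitted.
*[Victor₁'s mentor]₂* c-commands the pronoun but from outside its binding domain, and is not c-commanded by it → coindexation permitted.
*Oliver₃* c-commands the pronoun within its binding domain → coindexation would violate Principle B.
*Jonas₄* and the pronoun do not c-command one another → neither Principle B nor Principle C is at stake; coindexation permitted.
*Omar₅* and the pronoun do not c-command one another → neither Principle B nor Principle C is at stake; coindexation permitted.

{1, 2, 4, 5}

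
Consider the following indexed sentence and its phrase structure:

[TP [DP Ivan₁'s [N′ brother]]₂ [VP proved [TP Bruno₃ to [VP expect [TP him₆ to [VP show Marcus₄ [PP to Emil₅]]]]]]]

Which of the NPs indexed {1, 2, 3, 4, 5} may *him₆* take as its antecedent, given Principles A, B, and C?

{1, 2}

*him* is a pronoun, so Principle B applies: it must be free in its binding domain.
Binding domain of *him₆*: the embedded TP, whose subject is Bruno₃.
*Ivan₁* and the pronoun do not c-command one another → neither Principle B nor Principle C is at stake; coindexation permitted.
*[Ivan₁'s brother]₂* c-commands the pronoun but from outside its binding domain, and is not c-commanded by it → coindexation permitted.
*Bruno₃* c-commands the pronoun within its binding domain → coindexation would violate Principle B.
*Marcus₄*: the pronoun c-commands this R-expression → coindexation would violate Principle C on *Marcus₄*.
*Emil₅*: the pronoun c-commands this R-expression → coindexation would violate Principle C on *Emil₅*.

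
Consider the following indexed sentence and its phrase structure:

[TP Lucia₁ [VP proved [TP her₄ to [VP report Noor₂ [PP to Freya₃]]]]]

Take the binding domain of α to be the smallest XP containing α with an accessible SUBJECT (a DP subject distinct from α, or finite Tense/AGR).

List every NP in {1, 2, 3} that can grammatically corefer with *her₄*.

none

*her* is a pronoun, so Principle B applies: it must be free in its binding domain.
Binding domain of *her₄*: the matrix TP, whose subject is Lucia₁.
*Lucia₁* c-commands the pronoun within its binding domain → coindexation would violate Principle B.
*Noor₂*: the pronoun c-commands this R-expression → coindexation would violate Principle C on *Noor₂*.
*Freya₃*: the pronoun c-commands this R-expression → coindexation would violate Principle C on *Freya₃*.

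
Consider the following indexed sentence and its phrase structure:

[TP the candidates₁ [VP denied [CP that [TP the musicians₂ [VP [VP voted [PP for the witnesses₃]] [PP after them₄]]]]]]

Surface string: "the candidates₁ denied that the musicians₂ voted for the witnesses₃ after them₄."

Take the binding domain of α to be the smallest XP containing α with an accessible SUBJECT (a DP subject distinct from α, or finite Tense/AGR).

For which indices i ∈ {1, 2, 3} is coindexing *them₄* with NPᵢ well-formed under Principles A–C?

*them* is a pronoun, so Principle B applies: it must be free in its binding domain.
Binding domain of *them₄*: the embedded TP, whose subject is the musicians₂.
*the candidates₁* c-commands the pronoun but from outside its binding domain, and is not c-commanded by it → coindexation permitted.
*the musicians₂* c-commands the pronoun within its binding domain → coindexation would violate Principle B.
*the witnesses₃* and the pronoun do not c-command one another → neither Principle B nor Principle C is at stake; coindexation permitted.

{1, 3}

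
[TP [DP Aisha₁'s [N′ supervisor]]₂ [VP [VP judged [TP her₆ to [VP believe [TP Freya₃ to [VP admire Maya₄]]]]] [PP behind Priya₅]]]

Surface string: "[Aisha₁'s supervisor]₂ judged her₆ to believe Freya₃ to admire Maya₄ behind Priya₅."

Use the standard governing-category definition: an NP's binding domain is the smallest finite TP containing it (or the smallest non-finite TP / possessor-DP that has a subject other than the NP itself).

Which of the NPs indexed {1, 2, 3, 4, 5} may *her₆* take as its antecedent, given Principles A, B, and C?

{1, 5}

*her* is a pronoun, so Principle B applies: it must be free in its binding domain.
Binding domain of *her₆*: the matrix TP, whose subject is [Aisha₁'s supervisor]₂.
*Aisha₁* and the pronoun do not c-command one another → neither Principle B nor Principle C is at stake; coindexation permitted.
*[Aisha₁'s supervisor]₂* c-commands the pronoun within its binding domain → coindexation would violate Principle B.
*Freya₃*: the pronoun c-commands this R-expression → coindexation would violate Principle C on *Freya₃*.
*Maya₄*: the pronoun c-commands this R-expression → coindexation would violate Principle C on *Maya₄*.
*Priya₅* and the pronoun do not c-command one another → neither Principle B nor Principle C is at stake; coindexation permitted.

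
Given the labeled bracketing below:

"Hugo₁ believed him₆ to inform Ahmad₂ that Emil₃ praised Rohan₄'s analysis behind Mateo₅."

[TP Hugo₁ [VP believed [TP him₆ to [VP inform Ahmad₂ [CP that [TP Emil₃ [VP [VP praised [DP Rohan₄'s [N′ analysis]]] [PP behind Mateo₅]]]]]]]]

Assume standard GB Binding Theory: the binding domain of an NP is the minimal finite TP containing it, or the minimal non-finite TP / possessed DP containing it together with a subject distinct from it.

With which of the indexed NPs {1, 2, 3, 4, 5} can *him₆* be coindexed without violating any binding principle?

*him* is a pronoun, so Principle B applies: it must be free in its binding domain.
Binding domain of *him₆*: the matrix TP, whose subject is Hugo₁.
*Hugo₁* c-commands the pronoun within its binding domain → coindexation would violate Principle B.
*Ahmad₂*: the pronoun c-commands this R-expression → coindexation would violate Principle C on *Ahmad₂*.
*Emil₃*: the pronoun c-commands this R-expression → coindexation would violate Principle C on *Emil₃*.
*Rohan₄*: the pronoun c-commands this R-expression → coindexation would violate Principle C on *Rohan₄*.
*Mateo₅*: the pronoun c-commands this R-expression → coindexation would violate Principle C on *Mateo₅*.

none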